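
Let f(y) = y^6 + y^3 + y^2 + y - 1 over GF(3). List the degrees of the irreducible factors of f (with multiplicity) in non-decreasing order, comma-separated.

1, 1, 2, 2

Roots in GF(3): f(0) = 2; f(1) = 0 → root; f(2) = 2.
Linear factors from roots: (y - 1).
Complete factorization: f(y) = (y - 1)^2·(y^2 + 1)·(y^2 - y - 1).
Factor degrees with multiplicity: 1 + 1 + 2 + 2 = 6.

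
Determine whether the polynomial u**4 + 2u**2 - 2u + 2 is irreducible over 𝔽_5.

Write m(u) = u**4 + 2u**2 - 2u + 2.
Check for roots in 𝔽_5: m(0) = 2; m(1) = 3; m(2) = 2; m(3) = 0 → root; m(4) = 2.
m(3) = 0, so (u − 3) divides m(u); m is reducible.

No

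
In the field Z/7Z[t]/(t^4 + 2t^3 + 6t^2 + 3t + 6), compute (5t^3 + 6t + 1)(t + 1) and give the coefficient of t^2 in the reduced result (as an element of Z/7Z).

4

Multiply in Z/7Z[t]: (5t^3 + 6t + 1)·(t + 1) = 5t^4 + 5t^3 + 6t^2 + 1.
Reduce using t^4 ≡ 5t^3 + t^2 + 4t + 1 (mod t^4 + 2t^3 + 6t^2 + 3t + 6).
Reduced: 2t^3 + 4t^2 + 6t + 6.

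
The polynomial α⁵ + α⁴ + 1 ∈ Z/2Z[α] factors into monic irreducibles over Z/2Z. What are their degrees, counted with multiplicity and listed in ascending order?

2, 3

Write g(α) = α⁵ + α⁴ + 1.
Roots in Z/2Z: g(0) = 1; g(1) = 1.
Complete factorization: g(α) = (α² + α + 1)·(α³ + α + 1).
Factor degrees with multiplicity: 2 + 3 = 5.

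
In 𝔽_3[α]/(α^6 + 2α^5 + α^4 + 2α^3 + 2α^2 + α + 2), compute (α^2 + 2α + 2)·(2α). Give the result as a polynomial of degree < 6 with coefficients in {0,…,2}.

Multiply in 𝔽_3[α]: (α^2 + 2α + 2)·(2α) = 2α^3 + α^2 + α.
Reduced: 2α^3 + α^2 + α.

2α^3 + α^2 + α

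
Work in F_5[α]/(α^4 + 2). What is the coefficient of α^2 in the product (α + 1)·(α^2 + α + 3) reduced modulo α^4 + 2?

2

Multiply in F_5[α]: (α + 1)·(α^2 + α + 3) = α^3 + 2α^2 + 4α + 3.
Reduced: α^3 + 2α^2 + 4α + 3.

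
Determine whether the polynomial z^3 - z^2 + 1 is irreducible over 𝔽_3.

Write m(z) = z^3 - z^2 + 1.
Check for roots in 𝔽_3: m(0) = 1; m(1) = 1; m(2) = 2.
No roots. A degree-3 polynomial over a field with no linear factor is irreducible.

Yes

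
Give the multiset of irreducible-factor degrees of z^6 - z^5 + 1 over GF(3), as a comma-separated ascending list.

1, 2, 3

Write f(z) = z^6 - z^5 + 1.
Roots in GF(3): f(0) = 1; f(1) = 1; f(2) = 0 → root.
Linear factors from roots: (z + 1).
Complete factorization: f(z) = (z + 1)·(z^2 - z - 1)·(z^3 - z^2 - z - 1).
Factor degrees with multiplicity: 1 + 2 + 3 = 6.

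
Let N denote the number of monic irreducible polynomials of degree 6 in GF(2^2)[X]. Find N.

670

Gauss's count: N_{4}(6) = (1/6) Σ_{d|6} μ(6/d)·4^d.
Divisors of 6: 1, 2, 3, 6; μ(6/d) for each: 1, -1, -1, 1.
Σ = 4^1 − 4^2 − 4^3 + 4^6 = 4020.
N = 4020/6 = 670.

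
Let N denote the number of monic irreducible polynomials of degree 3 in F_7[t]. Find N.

By the necklace-counting formula, N_7(3) = (1/3) Σ_{d|3} μ(3/d)·7^d.
Divisors of 3: 1, 3; μ(3/d) for each: -1, 1.
Σ = − 7^1 + 7^3 = 336.
N = 336/3 = 112.

112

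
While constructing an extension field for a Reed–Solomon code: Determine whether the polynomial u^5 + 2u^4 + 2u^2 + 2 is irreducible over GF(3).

Write g(u) = u^5 + 2u^4 + 2u^2 + 2.
Check for roots in GF(3): g(0) = 2; g(1) = 1; g(2) = 2.
No roots, so no linear factors.
Monic irreducibles of degree 2 over GF(3): u^2 + 1, u^2 + u + 2, u^2 + 2u + 2.
None of them divide g (all give nonzero remainder).
No irreducible factor of degree ≤ 2 exists, so g is irreducible over GF(3).

Yes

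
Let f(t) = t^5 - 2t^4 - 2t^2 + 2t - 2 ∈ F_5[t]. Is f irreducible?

Check for roots in F_5: f(0) = 3; f(1) = 2; f(2) = 4; f(3) = 2; f(4) = 1.
No roots, so no linear factors.
Degree-2 irreducible divisors: test the 10 monic irreducibles of degree 2 over GF(5).
None of them divide f (all give nonzero remainder).
No irreducible factor of degree ≤ 2 exists, so f is irreducible over GF(5).

Yes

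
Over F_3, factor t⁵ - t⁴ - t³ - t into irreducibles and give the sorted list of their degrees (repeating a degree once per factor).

1, 1, 3

Write g(t) = t⁵ - t⁴ - t³ - t.
Roots in F_3: g(0) = 0 → root; g(1) = 1; g(2) = 0 → root.
Linear factors from roots: (t), (t + 1).
Complete factorization: g(t) = (t)·(t + 1)·(t³ + t² + t - 1).
Factor degrees with multiplicity: 1 + 1 + 3 = 5.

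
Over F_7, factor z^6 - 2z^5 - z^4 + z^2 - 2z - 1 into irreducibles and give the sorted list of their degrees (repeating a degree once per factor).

1, 1, 2, 2

Write h(z) = z^6 - 2z^5 - z^4 + z^2 - 2z - 1.
Linear factors from roots: (z + 3), (z + 2).
Complete factorization: h(z) = (z + 2)·(z + 3)·(z^2 + 3z + 1)·(z^2 - 3z + 1).
Factor degrees with multiplicity: 1 + 1 + 2 + 2 = 6.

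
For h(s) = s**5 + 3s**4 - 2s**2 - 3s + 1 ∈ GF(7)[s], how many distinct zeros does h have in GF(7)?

1

Evaluate at each of the 7 elements of GF(7):
h(0) = 1; h(1) = 0 → root; h(2) = 4; h(3) = 5; h(4) = 6; h(5) = 1; h(6) = 4.
Roots: {1}.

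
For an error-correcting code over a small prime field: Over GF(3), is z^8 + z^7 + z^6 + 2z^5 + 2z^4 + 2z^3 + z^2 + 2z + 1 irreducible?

Write m(z) = z^8 + z^7 + z^6 + 2z^5 + 2z^4 + 2z^3 + z^2 + 2z + 1.
Check for roots in GF(3): m(0) = 1; m(1) = 1; m(2) = 2.
No roots, so no linear factors.
Monic irreducibles of degree 2 over GF(3): z^2 + 1, z^2 + z + 2, z^2 + 2z + 2.
None of them divide m (all give nonzero remainder).
Degree-3 irreducible divisors: test the 8 monic irreducibles of degree 3 over GF(3).
None of them divide m (all give nonzero remainder).
Degree-4 irreducible divisors: test the 18 monic irreducibles of degree 4 over GF(3).
None of them divide m (all give nonzero remainder).
No irreducible factor of degree ≤ 4 exists, so m is irreducible over GF(3).

Yes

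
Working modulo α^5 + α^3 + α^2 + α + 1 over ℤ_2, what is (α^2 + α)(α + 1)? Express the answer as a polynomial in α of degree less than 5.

α^3 + α

Multiply in ℤ_2[α]: (α^2 + α)·(α + 1) = α^3 + α.
Reduced: α^3 + α.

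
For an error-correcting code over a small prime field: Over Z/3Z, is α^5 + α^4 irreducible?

Write g(α) = α^5 + α^4.
Check for roots in Z/3Z: g(0) = 0 → root; g(1) = 2; g(2) = 0 → root.
g(0) = 0, so (α) divides g(α); g is reducible.

No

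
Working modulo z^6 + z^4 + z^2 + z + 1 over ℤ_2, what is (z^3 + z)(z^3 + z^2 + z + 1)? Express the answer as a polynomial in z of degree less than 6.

Multiply in ℤ_2[z]: (z^3 + z)·(z^3 + z^2 + z + 1) = z^6 + z^5 + z^2 + z.
Reduce using z^6 ≡ z^4 + z^2 + z + 1 (mod z^6 + z^4 + z^2 + z + 1).
Reduced: z^5 + z^4 + 1.

z^5 + z^4 + 1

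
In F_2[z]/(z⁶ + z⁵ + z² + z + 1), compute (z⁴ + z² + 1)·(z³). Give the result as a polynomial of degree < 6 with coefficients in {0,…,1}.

Multiply in F_2[z]: (z⁴ + z² + 1)·(z³) = z⁷ + z⁵ + z³.
Reduce using z⁶ ≡ z⁵ + z² + z + 1 (mod z⁶ + z⁵ + z² + z + 1).
Reduced: 1.

1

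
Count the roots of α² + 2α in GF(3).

2

Write f(α) = α² + 2α.
Evaluate at each of the 3 elements of GF(3):
f(0) = 0 → root; f(1) = 0 → root; f(2) = 2.
Roots: {0, 1}.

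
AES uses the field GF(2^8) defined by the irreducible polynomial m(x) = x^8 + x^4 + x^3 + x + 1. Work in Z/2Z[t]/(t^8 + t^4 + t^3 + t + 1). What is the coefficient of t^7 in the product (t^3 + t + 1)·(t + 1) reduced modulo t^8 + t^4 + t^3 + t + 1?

Multiply in Z/2Z[t]: (t^3 + t + 1)·(t + 1) = t^4 + t^3 + t^2 + 1.
Reduced: t^4 + t^3 + t^2 + 1.

0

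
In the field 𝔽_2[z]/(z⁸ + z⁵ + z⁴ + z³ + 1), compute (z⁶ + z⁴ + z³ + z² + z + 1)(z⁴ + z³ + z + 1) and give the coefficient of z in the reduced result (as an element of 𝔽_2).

Multiply in 𝔽_2[z]: (z⁶ + z⁴ + z³ + z² + z + 1)·(z⁴ + z³ + z + 1) = z¹⁰ + z⁹ + z⁸ + z⁷ + z⁶ + z⁵ + z³ + 1.
Reduce using z⁸ ≡ z⁵ + z⁴ + z³ + 1 (mod z⁸ + z⁵ + z⁴ + z³ + 1).
Reduced: z⁶ + z² + z.

1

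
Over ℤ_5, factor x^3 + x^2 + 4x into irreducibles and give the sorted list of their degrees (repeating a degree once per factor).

Write h(x) = x^3 + x^2 + 4x.
Roots in ℤ_5: h(0) = 0 → root; h(1) = 1; h(2) = 0 → root; h(3) = 3; h(4) = 1.
Linear factors from roots: (x), (x + 3).
Complete factorization: h(x) = (x)·(x + 3)^2.
Factor degrees with multiplicity: 1 + 1 + 1 = 3.

1, 1, 1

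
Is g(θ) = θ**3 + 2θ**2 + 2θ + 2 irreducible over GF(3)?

Check for roots in GF(3): g(0) = 2; g(1) = 1; g(2) = 1.
No roots. A degree-3 polynomial over a field with no linear factor is irreducible.

Yes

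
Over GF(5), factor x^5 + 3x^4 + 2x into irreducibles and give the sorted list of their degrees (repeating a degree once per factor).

Write f(x) = x^5 + 3x^4 + 2x.
Roots in GF(5): f(0) = 0 → root; f(1) = 1; f(2) = 4; f(3) = 2; f(4) = 0 → root.
Linear factors from roots: (x), (x + 1).
Complete factorization: f(x) = (x)·(x + 1)^2·(x^2 + x + 2).
Factor degrees with multiplicity: 1 + 1 + 1 + 2 = 5.

1, 1, 1, 2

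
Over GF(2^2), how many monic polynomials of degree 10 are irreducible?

By the necklace-counting formula, N_4(10) = (1/10) Σ_{d|10} μ(10/d)·4^d.
Divisors of 10: 1, 2, 5, 10; μ(10/d) for each: 1, -1, -1, 1.
Σ = 4^1 − 4^2 − 4^5 + 4^10 = 1047540.
N = 1047540/10 = 104754.

104754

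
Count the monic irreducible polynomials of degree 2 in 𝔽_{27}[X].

By the necklace-counting formula, N_27(2) = (1/2) Σ_{d|2} μ(2/d)·27^d.
Divisors of 2: 1, 2; μ(2/d) for each: -1, 1.
Σ = − 27^1 + 27^2 = 702.
N = 702/2 = 351.

351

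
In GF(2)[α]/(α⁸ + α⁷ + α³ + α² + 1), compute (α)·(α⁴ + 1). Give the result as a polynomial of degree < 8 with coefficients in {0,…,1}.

Multiply in GF(2)[α]: (α)·(α⁴ + 1) = α⁵ + α.
Reduced: α⁵ + α.

α^5 + α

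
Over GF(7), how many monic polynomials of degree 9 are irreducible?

4483696

x^(7^9) − x is the product of all monic irreducibles of degree dividing 9; Möbius inversion gives N = (1/9) Σ μ(9/d)·7^d.
Divisors of 9: 1, 3, 9; μ(9/d) for each: 0, -1, 1.
Σ = − 7^3 + 7^9 = 40353264.
N = 40353264/9 = 4483696.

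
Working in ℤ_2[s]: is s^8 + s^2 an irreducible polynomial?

No

Write m(s) = s^8 + s^2.
Check for roots in ℤ_2: m(0) = 0 → root; m(1) = 0 → root.
m(0) = 0, so (s) divides m(s); m is reducible.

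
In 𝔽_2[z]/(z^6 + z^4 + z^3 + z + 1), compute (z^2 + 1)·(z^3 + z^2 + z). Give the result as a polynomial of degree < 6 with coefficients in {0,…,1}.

Multiply in 𝔽_2[z]: (z^2 + 1)·(z^3 + z^2 + z) = z^5 + z^4 + z^2 + z.
Reduced: z^5 + z^4 + z^2 + z.

z^5 + z^4 + z^2 + z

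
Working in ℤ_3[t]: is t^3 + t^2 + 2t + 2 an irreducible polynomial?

Write h(t) = t^3 + t^2 + 2t + 2.
Check for roots in ℤ_3: h(0) = 2; h(1) = 0 → root; h(2) = 0 → root.
h(1) = 0, so (t − 1) divides h(t); h is reducible.

No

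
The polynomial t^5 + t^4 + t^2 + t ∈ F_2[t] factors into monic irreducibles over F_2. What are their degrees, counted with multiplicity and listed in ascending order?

1, 1, 1, 2

Write g(t) = t^5 + t^4 + t^2 + t.
Roots in F_2: g(0) = 0 → root; g(1) = 0 → root.
Linear factors from roots: (t), (t + 1).
Complete factorization: g(t) = (t)·(t + 1)^2·(t^2 + t + 1).
Factor degrees with multiplicity: 1 + 1 + 1 + 2 = 5.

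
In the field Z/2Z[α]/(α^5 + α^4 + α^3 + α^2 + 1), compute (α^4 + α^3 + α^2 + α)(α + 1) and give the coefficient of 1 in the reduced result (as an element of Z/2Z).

Multiply in Z/2Z[α]: (α^4 + α^3 + α^2 + α)·(α + 1) = α^5 + α.
Reduce using α^5 ≡ α^4 + α^3 + α^2 + 1 (mod α^5 + α^4 + α^3 + α^2 + 1).
Reduced: α^4 + α^3 + α^2 + α + 1.

1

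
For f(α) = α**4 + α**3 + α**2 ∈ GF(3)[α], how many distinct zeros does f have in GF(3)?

2

Evaluate at each of the 3 elements of GF(3):
f(0) = 0 → root; f(1) = 0 → root; f(2) = 1.
Roots: {0, 1}.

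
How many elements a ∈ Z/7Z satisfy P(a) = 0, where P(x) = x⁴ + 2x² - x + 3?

Evaluate at each of the 7 elements of Z/7Z:
P(0) = 3; P(1) = 5; P(2) = 4; P(3) = 1; P(4) = 0 → root; P(5) = 1; P(6) = 0 → root.
Roots: {4, 6}.

2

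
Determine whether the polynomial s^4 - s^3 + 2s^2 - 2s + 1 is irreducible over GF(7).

Write h(s) = s^4 - s^3 + 2s^2 - 2s + 1.
Check for roots in GF(7): h(0) = 1; h(1) = 1; h(2) = 6; h(3) = 4; h(4) = 0 → root; h(5) = 2; h(6) = 0 → root.
h(4) = 0, so (s − 4) divides h(s); h is reducible.

No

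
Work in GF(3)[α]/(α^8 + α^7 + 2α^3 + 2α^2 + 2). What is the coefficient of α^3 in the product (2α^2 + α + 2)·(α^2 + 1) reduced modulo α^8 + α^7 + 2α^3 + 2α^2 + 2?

Multiply in GF(3)[α]: (2α^2 + α + 2)·(α^2 + 1) = 2α^4 + α^3 + α^2 + α + 2.
Reduced: 2α^4 + α^3 + α^2 + α + 2.

1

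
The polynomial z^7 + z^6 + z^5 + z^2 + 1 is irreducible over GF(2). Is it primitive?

Write f(z) = z^7 + z^6 + z^5 + z^2 + 1.
|GF(2^7)^×| = 2^7 − 1 = 127. Prime factorization: 127 = 127.
f is primitive ⇔ z has order 127 in GF(2)[z]/(f), i.e. z^(127/q) ≠ 1 for each prime q | 127.
z^(1) mod f = z.
None equal 1, so z has full order 127; f is primitive.

Yes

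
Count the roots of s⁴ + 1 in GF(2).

1

Write f(s) = s⁴ + 1.
Evaluate at each of the 2 elements of GF(2):
f(0) = 1; f(1) = 0 → root.
Roots: {1}.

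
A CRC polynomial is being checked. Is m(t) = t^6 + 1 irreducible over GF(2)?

No

Check for roots in GF(2): m(0) = 1; m(1) = 0 → root.
m(1) = 0, so (t − 1) divides m(t); m is reducible.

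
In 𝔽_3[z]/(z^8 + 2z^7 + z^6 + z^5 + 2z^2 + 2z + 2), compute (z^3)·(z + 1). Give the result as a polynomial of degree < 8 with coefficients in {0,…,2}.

Multiply in 𝔽_3[z]: (z^3)·(z + 1) = z^4 + z^3.
Reduced: z^4 + z^3.

z^4 + z^3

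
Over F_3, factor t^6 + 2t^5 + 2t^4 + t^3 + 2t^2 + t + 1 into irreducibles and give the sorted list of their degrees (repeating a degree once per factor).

6

Write h(t) = t^6 + 2t^5 + 2t^4 + t^3 + 2t^2 + t + 1.
Roots in F_3: h(0) = 1; h(1) = 1; h(2) = 2.
Complete factorization: h(t) = (t^6 + 2t^5 + 2t^4 + t^3 + 2t^2 + t + 1).
Factor degrees with multiplicity: 6 = 6.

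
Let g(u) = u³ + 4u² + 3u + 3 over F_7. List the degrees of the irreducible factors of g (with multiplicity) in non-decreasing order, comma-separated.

Complete factorization: g(u) = (u³ + 4u² + 3u + 3).
Factor degrees with multiplicity: 3 = 3.

3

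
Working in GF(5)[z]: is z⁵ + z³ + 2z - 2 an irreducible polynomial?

Write P(z) = z⁵ + z³ + 2z - 2.
Check for roots in GF(5): P(0) = 3; P(1) = 2; P(2) = 2; P(3) = 4; P(4) = 4.
No roots, so no linear factors.
Degree-2 irreducible divisors: test the 10 monic irreducibles of degree 2 over GF(5).
None of them divide P (all give nonzero remainder).
No irreducible factor of degree ≤ 2 exists, so P is irreducible over GF(5).

Yes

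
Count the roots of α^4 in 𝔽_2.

1

Write g(α) = α^4.
Evaluate at each of the 2 elements of 𝔽_2:
g(0) = 0 → root; g(1) = 1.
Roots: {0}.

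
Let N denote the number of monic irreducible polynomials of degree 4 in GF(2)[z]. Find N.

By the necklace-counting formula, N_2(4) = (1/4) Σ_{d|4} μ(4/d)·2^d.
Divisors of 4: 1, 2, 4; μ(4/d) for each: 0, -1, 1.
Σ = − 2^2 + 2^4 = 12.
N = 12/4 = 3.

3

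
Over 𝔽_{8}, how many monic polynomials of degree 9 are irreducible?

14913024

x^(8^9) − x is the product of all monic irreducibles of degree dividing 9; Möbius inversion gives N = (1/9) Σ μ(9/d)·8^d.
Divisors of 9: 1, 3, 9; μ(9/d) for each: 0, -1, 1.
Σ = − 8^3 + 8^9 = 134217216.
N = 134217216/9 = 14913024.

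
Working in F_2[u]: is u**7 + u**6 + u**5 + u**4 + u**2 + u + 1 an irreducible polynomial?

Yes

Write m(u) = u**7 + u**6 + u**5 + u**4 + u**2 + u + 1.
Check for roots in F_2: m(0) = 1; m(1) = 1.
No roots, so no linear factors.
Monic irreducibles of degree 2 over GF(2): u**2 + u + 1.
None of them divide m (all give nonzero remainder).
Monic irreducibles of degree 3 over GF(2): u**3 + u + 1, u**3 + u**2 + 1.
None of them divide m (all give nonzero remainder).
No irreducible factor of degree ≤ 3 exists, so m is irreducible over GF(2).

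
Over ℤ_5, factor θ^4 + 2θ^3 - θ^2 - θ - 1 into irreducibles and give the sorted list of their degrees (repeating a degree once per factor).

Write f(θ) = θ^4 + 2θ^3 - θ^2 - θ - 1.
Roots in ℤ_5: f(0) = 4; f(1) = 0 → root; f(2) = 0 → root; f(3) = 2; f(4) = 3.
Linear factors from roots: (θ - 1), (θ - 2).
Complete factorization: f(θ) = (θ - 2)·(θ - 1)·(θ^2 + 2).
Factor degrees with multiplicity: 1 + 1 + 2 = 4.

1, 1, 2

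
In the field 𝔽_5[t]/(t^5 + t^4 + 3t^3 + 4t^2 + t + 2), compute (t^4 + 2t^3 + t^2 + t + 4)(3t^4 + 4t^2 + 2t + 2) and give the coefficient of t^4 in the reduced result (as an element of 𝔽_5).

Multiply in 𝔽_5[t]: (t^4 + 2t^3 + t^2 + t + 4)·(3t^4 + 4t^2 + 2t + 2) = 3t^8 + t^7 + 2t^6 + 3t^5 + 2t^4 + 3.
Reduce using t^5 ≡ 4t^4 + 2t^3 + t^2 + 4t + 3 (mod t^5 + t^4 + 3t^3 + 4t^2 + t + 2).
Reduced: t^2 + 3t + 4.

0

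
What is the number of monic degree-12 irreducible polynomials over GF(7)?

1153430600

The number of monic irreducibles of degree 12 over GF(7) is (1/12)·Σ_{d∣12} μ(12/d) 7^d.
Divisors of 12: 1, 2, 3, 4, 6, 12; μ(12/d) for each: 0, 1, 0, -1, -1, 1.
Σ = 7^2 − 7^4 − 7^6 + 7^12 = 13841167200.
N = 13841167200/12 = 1153430600.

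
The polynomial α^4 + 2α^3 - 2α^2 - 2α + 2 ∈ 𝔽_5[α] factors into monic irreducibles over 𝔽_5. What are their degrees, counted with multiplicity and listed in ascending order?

Write h(α) = α^4 + 2α^3 - 2α^2 - 2α + 2.
Roots in 𝔽_5: h(0) = 2; h(1) = 1; h(2) = 2; h(3) = 3; h(4) = 1.
Complete factorization: h(α) = (α^4 + 2α^3 - 2α^2 - 2α + 2).
Factor degrees with multiplicity: 4 = 4.

4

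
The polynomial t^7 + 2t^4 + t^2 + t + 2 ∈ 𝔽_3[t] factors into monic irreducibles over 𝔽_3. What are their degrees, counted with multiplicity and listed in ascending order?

Write h(t) = t^7 + 2t^4 + t^2 + t + 2.
Roots in 𝔽_3: h(0) = 2; h(1) = 1; h(2) = 0 → root.
Linear factors from roots: (t + 1).
Complete factorization: h(t) = (t + 1)·(t^2 + 2t + 2)·(t^2 + 1)^2.
Factor degrees with multiplicity: 1 + 2 + 2 + 2 = 7.

1, 2, 2, 2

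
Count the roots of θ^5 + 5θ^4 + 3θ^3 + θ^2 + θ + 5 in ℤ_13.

Write g(θ) = θ^5 + 5θ^4 + 3θ^3 + θ^2 + θ + 5.
Evaluate at each of the 13 elements of ℤ_13:
g(0) = 5; g(1) = 3; g(2) = 4; g(3) = 5; g(4) = 12; g(5) = 4; g(6) = 1; g(7) = 2; g(8) = 1; g(9) = 3; g(10) = 1; g(11) = 5; g(12) = 6.
No element is a root.

0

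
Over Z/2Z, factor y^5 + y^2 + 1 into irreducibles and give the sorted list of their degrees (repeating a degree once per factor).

5

Write g(y) = y^5 + y^2 + 1.
Roots in Z/2Z: g(0) = 1; g(1) = 1.
Complete factorization: g(y) = (y^5 + y^2 + 1).
Factor degrees with multiplicity: 5 = 5.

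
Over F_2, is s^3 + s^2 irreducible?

No

Write h(s) = s^3 + s^2.
Check for roots in F_2: h(0) = 0 → root; h(1) = 0 → root.
h(0) = 0, so (s) divides h(s); h is reducible.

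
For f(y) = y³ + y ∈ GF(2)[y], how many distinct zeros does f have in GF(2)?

2

Evaluate at each of the 2 elements of GF(2):
f(0) = 0 → root; f(1) = 0 → root.
Roots: {0, 1}.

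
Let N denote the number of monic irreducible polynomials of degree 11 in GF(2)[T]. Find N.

186

The number of monic irreducibles of degree 11 over GF(2) is (1/11)·Σ_{d∣11} μ(11/d) 2^d.
Divisors of 11: 1, 11; μ(11/d) for each: -1, 1.
Σ = − 2^1 + 2^11 = 2046.
N = 2046/11 = 186.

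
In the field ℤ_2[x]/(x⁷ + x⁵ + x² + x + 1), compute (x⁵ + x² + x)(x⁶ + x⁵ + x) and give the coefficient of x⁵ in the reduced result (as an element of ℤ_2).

Multiply in ℤ_2[x]: (x⁵ + x² + x)·(x⁶ + x⁵ + x) = x¹¹ + x¹⁰ + x⁸ + x³ + x².
Reduce using x⁷ ≡ x⁵ + x² + x + 1 (mod x⁷ + x⁵ + x² + x + 1).
Reduced: x⁶ + x⁵ + x⁴ + x³ + x² + x + 1.

1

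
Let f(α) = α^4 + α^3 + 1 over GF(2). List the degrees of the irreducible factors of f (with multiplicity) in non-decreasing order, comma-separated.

4

Roots in GF(2): f(0) = 1; f(1) = 1.
Complete factorization: f(α) = (α^4 + α^3 + 1).
Factor degrees with multiplicity: 4 = 4.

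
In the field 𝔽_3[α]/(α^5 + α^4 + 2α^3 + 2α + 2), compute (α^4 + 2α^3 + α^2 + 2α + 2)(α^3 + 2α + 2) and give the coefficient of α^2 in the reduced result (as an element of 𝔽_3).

2

Multiply in 𝔽_3[α]: (α^4 + 2α^3 + α^2 + 2α + 2)·(α^3 + 2α + 2) = α^7 + 2α^6 + 2α^4 + 2α^3 + 2α + 1.
Reduce using α^5 ≡ 2α^4 + α^3 + α + 1 (mod α^5 + α^4 + 2α^3 + 2α + 2).
Reduced: 2α^2 + 1.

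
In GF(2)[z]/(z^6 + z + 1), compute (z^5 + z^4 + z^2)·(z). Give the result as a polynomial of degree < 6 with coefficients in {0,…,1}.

Multiply in GF(2)[z]: (z^5 + z^4 + z^2)·(z) = z^6 + z^5 + z^3.
Reduce using z^6 ≡ z + 1 (mod z^6 + z + 1).
Reduced: z^5 + z^3 + z + 1.

z^5 + z^3 + z + 1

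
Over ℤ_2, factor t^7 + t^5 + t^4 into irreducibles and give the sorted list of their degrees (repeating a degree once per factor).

Write g(t) = t^7 + t^5 + t^4.
Roots in ℤ_2: g(0) = 0 → root; g(1) = 1.
Linear factors from roots: (t).
Complete factorization: g(t) = (t)^4·(t^3 + t + 1).
Factor degrees with multiplicity: 1 + 1 + 1 + 1 + 3 = 7.

1, 1, 1, 1, 3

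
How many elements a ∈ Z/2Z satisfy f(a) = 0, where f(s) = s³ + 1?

1

Evaluate at each of the 2 elements of Z/2Z:
f(0) = 1; f(1) = 0 → root.
Roots: {1}.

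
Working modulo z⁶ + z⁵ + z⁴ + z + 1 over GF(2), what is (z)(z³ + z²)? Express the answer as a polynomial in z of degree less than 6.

z^4 + z^3

Multiply in GF(2)[z]: (z)·(z³ + z²) = z⁴ + z³.
Reduced: z⁴ + z³.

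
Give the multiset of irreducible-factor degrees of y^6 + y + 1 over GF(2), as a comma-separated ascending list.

Write g(y) = y^6 + y + 1.
Roots in GF(2): g(0) = 1; g(1) = 1.
Complete factorization: g(y) = (y^6 + y + 1).
Factor degrees with multiplicity: 6 = 6.

6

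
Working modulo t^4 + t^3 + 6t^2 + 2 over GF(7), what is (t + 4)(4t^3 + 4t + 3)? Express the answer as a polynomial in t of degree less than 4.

Multiply in GF(7)[t]: (t + 4)·(4t^3 + 4t + 3) = 4t^4 + 2t^3 + 4t^2 + 5t + 5.
Reduce using t^4 ≡ 6t^3 + t^2 + 5 (mod t^4 + t^3 + 6t^2 + 2).
Reduced: 5t^3 + t^2 + 5t + 4.

5t^3 + t^2 + 5t + 4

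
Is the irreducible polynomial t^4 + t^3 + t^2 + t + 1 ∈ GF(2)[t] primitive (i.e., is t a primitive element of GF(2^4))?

No

Write f(t) = t^4 + t^3 + t^2 + t + 1.
|GF(2^4)^×| = 2^4 − 1 = 15. Prime factorization: 15 = 3·5.
f is primitive ⇔ t has order 15 in GF(2)[t]/(f), i.e. t^(15/q) ≠ 1 for each prime q | 15.
t^(5) mod f = 1
t^(3) mod f = t^3.
Since t^(5) = 1, the order of t divides 5 < 15; not primitive.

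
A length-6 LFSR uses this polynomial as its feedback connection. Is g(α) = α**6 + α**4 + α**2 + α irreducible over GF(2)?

Check for roots in GF(2): g(0) = 0 → root; g(1) = 0 → root.
g(0) = 0, so (α) divides g(α); g is reducible.

No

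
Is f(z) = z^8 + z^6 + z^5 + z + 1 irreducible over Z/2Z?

Check for roots in Z/2Z: f(0) = 1; f(1) = 1.
No roots, so no linear factors.
Monic irreducibles of degree 2 over GF(2): z^2 + z + 1.
None of them divide f (all give nonzero remainder).
Monic irreducibles of degree 3 over GF(2): z^3 + z + 1, z^3 + z^2 + 1.
None of them divide f (all give nonzero remainder).
Monic irreducibles of degree 4 over GF(2): z^4 + z + 1, z^4 + z^3 + 1, z^4 + z^3 + z^2 + z + 1.
None of them divide f (all give nonzero remainder).
No irreducible factor of degree ≤ 4 exists, so f is irreducible over GF(2).

Yes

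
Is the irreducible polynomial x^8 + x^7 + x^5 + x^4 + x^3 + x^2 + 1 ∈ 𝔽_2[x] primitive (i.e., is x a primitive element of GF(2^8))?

Write f(x) = x^8 + x^7 + x^5 + x^4 + x^3 + x^2 + 1.
|GF(2^8)^×| = 2^8 − 1 = 255. Prime factorization: 255 = 3·5·17.
f is primitive ⇔ x has order 255 in GF(2)[x]/(f), i.e. x^(255/q) ≠ 1 for each prime q | 255.
x^(85) mod f = 1
x^(51) mod f = x^7 + x^6 + x^2 + 1.
x^(15) mod f = x^7 + x^4 + x^2.
Since x^(85) = 1, the order of x divides 85 < 255; not primitive.

No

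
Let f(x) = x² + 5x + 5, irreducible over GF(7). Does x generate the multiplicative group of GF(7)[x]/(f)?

Yes

|GF(7^2)^×| = 7^2 − 1 = 48. Prime factorization: 48 = 2^4·3.
f is primitive ⇔ x has order 48 in GF(7)[x]/(f), i.e. x^(48/q) ≠ 1 for each prime q | 48.
x^(24) mod f = 6.
x^(16) mod f = 4.
None equal 1, so x has full order 48; f is primitive.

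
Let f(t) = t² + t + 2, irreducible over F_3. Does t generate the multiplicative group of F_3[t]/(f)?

|GF(3^2)^×| = 3^2 − 1 = 8. Prime factorization: 8 = 2^3.
f is primitive ⇔ t has order 8 in GF(3)[t]/(f), i.e. t^(8/q) ≠ 1 for each prime q | 8.
t^(4) mod f = 2.
None equal 1, so t has full order 8; f is primitive.

Yes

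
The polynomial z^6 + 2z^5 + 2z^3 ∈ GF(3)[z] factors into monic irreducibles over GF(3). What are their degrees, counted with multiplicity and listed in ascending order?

Write g(z) = z^6 + 2z^5 + 2z^3.
Roots in GF(3): g(0) = 0 → root; g(1) = 2; g(2) = 0 → root.
Linear factors from roots: (z), (z + 1).
Complete factorization: g(z) = (z + 1)·(z)^3·(z^2 + z + 2).
Factor degrees with multiplicity: 1 + 1 + 1 + 1 + 2 = 6.

1, 1, 1, 1, 2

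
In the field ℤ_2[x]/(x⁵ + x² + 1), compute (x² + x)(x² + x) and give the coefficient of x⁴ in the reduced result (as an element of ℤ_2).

1

Multiply in ℤ_2[x]: (x² + x)·(x² + x) = x⁴ + x².
Reduced: x⁴ + x².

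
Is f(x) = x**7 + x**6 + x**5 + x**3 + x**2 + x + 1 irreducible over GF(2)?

Yes

Check for roots in GF(2): f(0) = 1; f(1) = 1.
No roots, so no linear factors.
Monic irreducibles of degree 2 over GF(2): x**2 + x + 1.
None of them divide f (all give nonzero remainder).
Monic irreducibles of degree 3 over GF(2): x**3 + x + 1, x**3 + x**2 + 1.
None of them divide f (all give nonzero remainder).
No irreducible factor of degree ≤ 3 exists, so f is irreducible over GF(2).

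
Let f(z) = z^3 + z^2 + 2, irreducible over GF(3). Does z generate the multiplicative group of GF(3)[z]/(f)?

|GF(3^3)^×| = 3^3 − 1 = 26. Prime factorization: 26 = 2·13.
f is primitive ⇔ z has order 26 in GF(3)[z]/(f), i.e. z^(26/q) ≠ 1 for each prime q | 26.
z^(13) mod f = 1
z^(2) mod f = z^2.
Since z^(13) = 1, the order of z divides 13 < 26; not primitive.

No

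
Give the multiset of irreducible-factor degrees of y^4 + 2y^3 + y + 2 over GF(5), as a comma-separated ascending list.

1, 1, 2

Write h(y) = y^4 + 2y^3 + y + 2.
Roots in GF(5): h(0) = 2; h(1) = 1; h(2) = 1; h(3) = 0 → root; h(4) = 0 → root.
Linear factors from roots: (y + 2), (y + 1).
Complete factorization: h(y) = (y + 1)·(y + 2)·(y^2 + 4y + 1).
Factor degrees with multiplicity: 1 + 1 + 2 = 4.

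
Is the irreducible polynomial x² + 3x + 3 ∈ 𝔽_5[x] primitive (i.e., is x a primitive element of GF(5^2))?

Write f(x) = x² + 3x + 3.
|GF(5^2)^×| = 5^2 − 1 = 24. Prime factorization: 24 = 2^3·3.
f is primitive ⇔ x has order 24 in GF(5)[x]/(f), i.e. x^(24/q) ≠ 1 for each prime q | 24.
x^(12) mod f = 4.
x^(8) mod f = x + 1.
None equal 1, so x has full order 24; f is primitive.

Yes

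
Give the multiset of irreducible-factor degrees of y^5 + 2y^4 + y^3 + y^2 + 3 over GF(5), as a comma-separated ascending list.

5

Write h(y) = y^5 + 2y^4 + y^3 + y^2 + 3.
Roots in GF(5): h(0) = 3; h(1) = 3; h(2) = 4; h(3) = 4; h(4) = 4.
Complete factorization: h(y) = (y^5 + 2y^4 + y^3 + y^2 + 3).
Factor degrees with multiplicity: 5 = 5.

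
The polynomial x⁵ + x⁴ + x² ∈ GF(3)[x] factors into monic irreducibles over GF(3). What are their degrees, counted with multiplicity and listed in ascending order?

1, 1, 1, 2

Write g(x) = x⁵ + x⁴ + x².
Roots in GF(3): g(0) = 0 → root; g(1) = 0 → root; g(2) = 1.
Linear factors from roots: (x), (x + 2).
Complete factorization: g(x) = (x + 2)·(x)^2·(x² + 2x + 2).
Factor degrees with multiplicity: 1 + 1 + 1 + 2 = 5.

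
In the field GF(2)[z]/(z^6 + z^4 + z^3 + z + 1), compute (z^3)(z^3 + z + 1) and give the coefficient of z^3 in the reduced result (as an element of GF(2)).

Multiply in GF(2)[z]: (z^3)·(z^3 + z + 1) = z^6 + z^4 + z^3.
Reduce using z^6 ≡ z^4 + z^3 + z + 1 (mod z^6 + z^4 + z^3 + z + 1).
Reduced: z + 1.

0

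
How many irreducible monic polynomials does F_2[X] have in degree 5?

6

Gauss's count: N_{2}(5) = (1/5) Σ_{d|5} μ(5/d)·2^d.
Divisors of 5: 1, 5; μ(5/d) for each: -1, 1.
Σ = − 2^1 + 2^5 = 30.
N = 30/5 = 6.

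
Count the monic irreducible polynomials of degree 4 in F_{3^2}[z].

1620

The number of monic irreducibles of degree 4 over GF(9) is (1/4)·Σ_{d∣4} μ(4/d) 9^d.
Divisors of 4: 1, 2, 4; μ(4/d) for each: 0, -1, 1.
Σ = − 9^2 + 9^4 = 6480.
N = 6480/4 = 1620.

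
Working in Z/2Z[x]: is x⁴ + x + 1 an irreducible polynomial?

Yes

Write P(x) = x⁴ + x + 1.
Check for roots in Z/2Z: P(0) = 1; P(1) = 1.
No roots, so no linear factors.
Monic irreducibles of degree 2 over GF(2): x² + x + 1.
None of them divide P (all give nonzero remainder).
No irreducible factor of degree ≤ 2 exists, so P is irreducible over GF(2).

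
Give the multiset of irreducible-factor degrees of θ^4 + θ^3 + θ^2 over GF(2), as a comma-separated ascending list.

1, 1, 2

Write f(θ) = θ^4 + θ^3 + θ^2.
Roots in GF(2): f(0) = 0 → root; f(1) = 1.
Linear factors from roots: (θ).
Complete factorization: f(θ) = (θ)^2·(θ^2 + θ + 1).
Factor degrees with multiplicity: 1 + 1 + 2 = 4.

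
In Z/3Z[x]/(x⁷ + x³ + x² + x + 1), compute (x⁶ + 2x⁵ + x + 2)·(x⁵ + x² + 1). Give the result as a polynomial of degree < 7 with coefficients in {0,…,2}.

2x^6 + x^5 + 2x^4 + 2x + 1

Multiply in Z/3Z[x]: (x⁶ + 2x⁵ + x + 2)·(x⁵ + x² + 1) = x¹¹ + 2x¹⁰ + x⁸ + 2x⁷ + 2x⁶ + x⁵ + x³ + 2x² + x + 2.
Reduce using x⁷ ≡ 2x³ + 2x² + 2x + 2 (mod x⁷ + x³ + x² + x + 1).
Reduced: 2x⁶ + x⁵ + 2x⁴ + 2x + 1.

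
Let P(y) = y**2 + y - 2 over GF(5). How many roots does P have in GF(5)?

2

Evaluate at each of the 5 elements of GF(5):
P(0) = 3; P(1) = 0 → root; P(2) = 4; P(3) = 0 → root; P(4) = 3.
Roots: {1, 3}.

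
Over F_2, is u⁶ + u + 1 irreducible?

Write f(u) = u⁶ + u + 1.
Check for roots in F_2: f(0) = 1; f(1) = 1.
No roots, so no linear factors.
Monic irreducibles of degree 2 over GF(2): u² + u + 1.
None of them divide f (all give nonzero remainder).
Monic irreducibles of degree 3 over GF(2): u³ + u + 1, u³ + u² + 1.
None of them divide f (all give nonzero remainder).
No irreducible factor of degree ≤ 3 exists, so f is irreducible over GF(2).

Yes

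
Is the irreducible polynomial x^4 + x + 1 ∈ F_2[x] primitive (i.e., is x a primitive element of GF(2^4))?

Yes

Write f(x) = x^4 + x + 1.
|GF(2^4)^×| = 2^4 − 1 = 15. Prime factorization: 15 = 3·5.
f is primitive ⇔ x has order 15 in GF(2)[x]/(f), i.e. x^(15/q) ≠ 1 for each prime q | 15.
x^(5) mod f = x^2 + x.
x^(3) mod f = x^3.
None equal 1, so x has full order 15; f is primitive.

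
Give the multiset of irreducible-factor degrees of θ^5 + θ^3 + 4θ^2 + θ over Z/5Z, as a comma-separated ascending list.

1, 4

Write h(θ) = θ^5 + θ^3 + 4θ^2 + θ.
Roots in Z/5Z: h(0) = 0 → root; h(1) = 2; h(2) = 3; h(3) = 4; h(4) = 1.
Linear factors from roots: (θ).
Complete factorization: h(θ) = (θ)·(θ^4 + θ^2 + 4θ + 1).
Factor degrees with multiplicity: 1 + 4 = 5.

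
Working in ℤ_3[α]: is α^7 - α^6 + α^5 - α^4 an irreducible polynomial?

No

Write g(α) = α^7 - α^6 + α^5 - α^4.
Check for roots in ℤ_3: g(0) = 0 → root; g(1) = 0 → root; g(2) = 2.
g(0) = 0, so (α) divides g(α); g is reducible.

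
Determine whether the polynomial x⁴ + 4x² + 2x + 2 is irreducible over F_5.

Write m(x) = x⁴ + 4x² + 2x + 2.
Check for roots in F_5: m(0) = 2; m(1) = 4; m(2) = 3; m(3) = 0 → root; m(4) = 0 → root.
m(3) = 0, so (x − 3) divides m(x); m is reducible.

No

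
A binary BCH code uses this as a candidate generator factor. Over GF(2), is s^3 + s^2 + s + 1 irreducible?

Write h(s) = s^3 + s^2 + s + 1.
Check for roots in GF(2): h(0) = 1; h(1) = 0 → root.
h(1) = 0, so (s − 1) divides h(s); h is reducible.

No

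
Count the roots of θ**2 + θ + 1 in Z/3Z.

Write f(θ) = θ**2 + θ + 1.
Evaluate at each of the 3 elements of Z/3Z:
f(0) = 1; f(1) = 0 → root; f(2) = 1.
Roots: {1}.

1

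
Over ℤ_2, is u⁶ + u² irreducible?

No

Write h(u) = u⁶ + u².
Check for roots in ℤ_2: h(0) = 0 → root; h(1) = 0 → root.
h(0) = 0, so (u) divides h(u); h is reducible.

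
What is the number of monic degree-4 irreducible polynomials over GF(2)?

3

By the necklace-counting formula, N_2(4) = (1/4) Σ_{d|4} μ(4/d)·2^d.
Divisors of 4: 1, 2, 4; μ(4/d) for each: 0, -1, 1.
Σ = − 2^2 + 2^4 = 12.
N = 12/4 = 3.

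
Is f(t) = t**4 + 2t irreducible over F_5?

No

Check for roots in F_5: f(0) = 0 → root; f(1) = 3; f(2) = 0 → root; f(3) = 2; f(4) = 4.
f(0) = 0, so (t) divides f(t); f is reducible.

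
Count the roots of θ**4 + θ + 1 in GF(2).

0

Write g(θ) = θ**4 + θ + 1.
Evaluate at each of the 2 elements of GF(2):
g(0) = 1; g(1) = 1.
No element is a root.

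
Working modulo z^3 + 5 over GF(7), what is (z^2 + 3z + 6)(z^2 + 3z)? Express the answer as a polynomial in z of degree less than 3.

z^2 + 6z + 5

Multiply in GF(7)[z]: (z^2 + 3z + 6)·(z^2 + 3z) = z^4 + 6z^3 + z^2 + 4z.
Reduce using z^3 ≡ 2 (mod z^3 + 5).
Reduced: z^2 + 6z + 5.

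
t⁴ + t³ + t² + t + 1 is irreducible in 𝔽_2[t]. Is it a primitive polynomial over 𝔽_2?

Write f(t) = t⁴ + t³ + t² + t + 1.
|GF(2^4)^×| = 2^4 − 1 = 15. Prime factorization: 15 = 3·5.
f is primitive ⇔ t has order 15 in GF(2)[t]/(f), i.e. t^(15/q) ≠ 1 for each prime q | 15.
t^(5) mod f = 1
t^(3) mod f = t³.
Since t^(5) = 1, the order of t divides 5 < 15; not primitive.

No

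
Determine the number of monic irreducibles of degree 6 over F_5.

2580

The number of monic irreducibles of degree 6 over GF(5) is (1/6)·Σ_{d∣6} μ(6/d) 5^d.
Divisors of 6: 1, 2, 3, 6; μ(6/d) for each: 1, -1, -1, 1.
Σ = 5^1 − 5^2 − 5^3 + 5^6 = 15480.
N = 15480/6 = 2580.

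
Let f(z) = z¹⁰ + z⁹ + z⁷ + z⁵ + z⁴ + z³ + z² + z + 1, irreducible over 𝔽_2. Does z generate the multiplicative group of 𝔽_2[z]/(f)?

No

|GF(2^10)^×| = 2^10 − 1 = 1023. Prime factorization: 1023 = 3·11·31.
f is primitive ⇔ z has order 1023 in GF(2)[z]/(f), i.e. z^(1023/q) ≠ 1 for each prime q | 1023.
z^(341) mod f = 1
z^(93) mod f = z⁹ + z⁸ + z⁶ + z⁵.
z^(33) mod f = z⁹ + z⁸ + z⁷ + z⁶ + z⁴ + z³ + z.
Since z^(341) = 1, the order of z divides 341 < 1023; not primitive.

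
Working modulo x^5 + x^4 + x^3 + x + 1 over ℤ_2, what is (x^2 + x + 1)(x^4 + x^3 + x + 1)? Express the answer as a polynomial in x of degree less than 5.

Multiply in ℤ_2[x]: (x^2 + x + 1)·(x^4 + x^3 + x + 1) = x^6 + 1.
Reduce using x^5 ≡ x^4 + x^3 + x + 1 (mod x^5 + x^4 + x^3 + x + 1).
Reduced: x^3 + x^2.

x^3 + x^2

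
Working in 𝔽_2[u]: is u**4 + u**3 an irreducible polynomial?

Write m(u) = u**4 + u**3.
Check for roots in 𝔽_2: m(0) = 0 → root; m(1) = 0 → root.
m(0) = 0, so (u) divides m(u); m is reducible.

No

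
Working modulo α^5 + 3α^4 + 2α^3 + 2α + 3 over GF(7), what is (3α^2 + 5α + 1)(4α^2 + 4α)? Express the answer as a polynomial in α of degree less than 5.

Multiply in GF(7)[α]: (3α^2 + 5α + 1)·(4α^2 + 4α) = 5α^4 + 4α^3 + 3α^2 + 4α.
Reduced: 5α^4 + 4α^3 + 3α^2 + 4α.

5α^4 + 4α^3 + 3α^2 + 4α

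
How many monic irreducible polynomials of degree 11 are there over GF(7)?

179756976

x^(7^11) − x is the product of all monic irreducibles of degree dividing 11; Möbius inversion gives N = (1/11) Σ μ(11/d)·7^d.
Divisors of 11: 1, 11; μ(11/d) for each: -1, 1.
Σ = − 7^1 + 7^11 = 1977326736.
N = 1977326736/11 = 179756976.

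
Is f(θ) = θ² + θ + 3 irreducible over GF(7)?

Yes

Check for roots in GF(7): f(0) = 3; f(1) = 5; f(2) = 2; f(3) = 1; f(4) = 2; f(5) = 5; f(6) = 3.
No roots. A degree-2 polynomial over a field with no linear factor is irreducible.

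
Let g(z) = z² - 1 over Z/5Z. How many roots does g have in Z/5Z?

2

Evaluate at each of the 5 elements of Z/5Z:
g(0) = 4; g(1) = 0 → root; g(2) = 3; g(3) = 3; g(4) = 0 → root.
Roots: {1, 4}.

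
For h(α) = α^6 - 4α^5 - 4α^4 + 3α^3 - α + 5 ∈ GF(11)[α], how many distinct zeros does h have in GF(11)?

Evaluate at each of the 11 elements of GF(11):
h(0) = 5; h(1) = 0 → root; h(2) = 9; h(3) = 0 → root; h(4) = 5; h(5) = 10; h(6) = 4; h(7) = 0 → root; h(8) = 6; h(9) = 1; h(10) = 4.
Roots: {1, 3, 7}.

3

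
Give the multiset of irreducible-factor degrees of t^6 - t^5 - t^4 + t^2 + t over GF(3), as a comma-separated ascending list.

Write g(t) = t^6 - t^5 - t^4 + t^2 + t.
Roots in GF(3): g(0) = 0 → root; g(1) = 1; g(2) = 1.
Linear factors from roots: (t).
Complete factorization: g(t) = (t)·(t^2 + 1)·(t^3 - t^2 + t + 1).
Factor degrees with multiplicity: 1 + 2 + 3 = 6.

1, 2, 3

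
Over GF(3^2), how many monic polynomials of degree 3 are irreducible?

240

x^(9^3) − x is the product of all monic irreducibles of degree dividing 3; Möbius inversion gives N = (1/3) Σ μ(3/d)·9^d.
Divisors of 3: 1, 3; μ(3/d) for each: -1, 1.
Σ = − 9^1 + 9^3 = 720.
N = 720/3 = 240.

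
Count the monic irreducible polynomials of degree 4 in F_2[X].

3

The number of monic irreducibles of degree 4 over GF(2) is (1/4)·Σ_{d∣4} μ(4/d) 2^d.
Divisors of 4: 1, 2, 4; μ(4/d) for each: 0, -1, 1.
Σ = − 2^2 + 2^4 = 12.
N = 12/4 = 3.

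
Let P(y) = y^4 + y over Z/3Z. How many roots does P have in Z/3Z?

Evaluate at each of the 3 elements of Z/3Z:
P(0) = 0 → root; P(1) = 2; P(2) = 0 → root.
Roots: {0, 2}.

2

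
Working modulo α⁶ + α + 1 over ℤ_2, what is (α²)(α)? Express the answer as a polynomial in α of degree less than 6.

α^3

Multiply in ℤ_2[α]: (α²)·(α) = α³.
Reduced: α³.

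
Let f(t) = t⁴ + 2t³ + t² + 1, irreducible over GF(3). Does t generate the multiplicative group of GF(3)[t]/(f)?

No

|GF(3^4)^×| = 3^4 − 1 = 80. Prime factorization: 80 = 2^4·5.
f is primitive ⇔ t has order 80 in GF(3)[t]/(f), i.e. t^(80/q) ≠ 1 for each prime q | 80.
t^(40) mod f = 1
t^(16) mod f = t³ + t² + 2t.
Since t^(40) = 1, the order of t divides 40 < 80; not primitive.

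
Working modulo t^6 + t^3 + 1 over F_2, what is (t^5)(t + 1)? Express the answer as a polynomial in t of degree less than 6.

Multiply in F_2[t]: (t^5)·(t + 1) = t^6 + t^5.
Reduce using t^6 ≡ t^3 + 1 (mod t^6 + t^3 + 1).
Reduced: t^5 + t^3 + 1.

t^5 + t^3 + 1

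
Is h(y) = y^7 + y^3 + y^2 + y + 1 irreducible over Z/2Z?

Yes

Check for roots in Z/2Z: h(0) = 1; h(1) = 1.
No roots, so no linear factors.
Monic irreducibles of degree 2 over GF(2): y^2 + y + 1.
None of them divide h (all give nonzero remainder).
Monic irreducibles of degree 3 over GF(2): y^3 + y + 1, y^3 + y^2 + 1.
None of them divide h (all give nonzero remainder).
No irreducible factor of degree ≤ 3 exists, so h is irreducible over GF(2).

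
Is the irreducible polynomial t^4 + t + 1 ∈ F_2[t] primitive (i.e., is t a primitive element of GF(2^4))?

Yes

Write f(t) = t^4 + t + 1.
|GF(2^4)^×| = 2^4 − 1 = 15. Prime factorization: 15 = 3·5.
f is primitive ⇔ t has order 15 in GF(2)[t]/(f), i.e. t^(15/q) ≠ 1 for each prime q | 15.
t^(5) mod f = t^2 + t.
t^(3) mod f = t^3.
None equal 1, so t has full order 15; f is primitive.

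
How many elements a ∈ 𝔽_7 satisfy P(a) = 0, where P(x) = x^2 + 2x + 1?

1

Evaluate at each of the 7 elements of 𝔽_7:
P(0) = 1; P(1) = 4; P(2) = 2; P(3) = 2; P(4) = 4; P(5) = 1; P(6) = 0 → root.
Roots: {6}.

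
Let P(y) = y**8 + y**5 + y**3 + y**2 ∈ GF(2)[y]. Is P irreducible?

Check for roots in GF(2): P(0) = 0 → root; P(1) = 0 → root.
P(0) = 0, so (y) divides P(y); P is reducible.

No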